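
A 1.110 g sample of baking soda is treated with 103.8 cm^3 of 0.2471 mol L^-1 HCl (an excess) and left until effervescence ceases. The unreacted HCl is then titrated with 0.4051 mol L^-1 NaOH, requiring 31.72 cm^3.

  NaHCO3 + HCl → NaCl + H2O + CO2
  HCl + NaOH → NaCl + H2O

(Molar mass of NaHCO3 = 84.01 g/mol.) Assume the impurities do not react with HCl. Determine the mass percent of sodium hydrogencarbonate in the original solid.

96.87 %

n(HCl) added = 0.1038 × 0.2471 = 0.02565 mol
n(NaOH) used in back-titration = 0.03172 × 0.4051 = 0.01285 mol
n(HCl) left over = 0.01285 mol (1:1 ratio)
n(HCl) consumed by analyte = 0.02565 − 0.01285 = 0.01280 mol
n(NaHCO3) = 0.01280 mol (1:1 ratio)
mass of NaHCO3 = 0.01280 × 84.01 = 1.075 g
% NaHCO3 = 1.075 / 1.110 × 100 = 96.87 %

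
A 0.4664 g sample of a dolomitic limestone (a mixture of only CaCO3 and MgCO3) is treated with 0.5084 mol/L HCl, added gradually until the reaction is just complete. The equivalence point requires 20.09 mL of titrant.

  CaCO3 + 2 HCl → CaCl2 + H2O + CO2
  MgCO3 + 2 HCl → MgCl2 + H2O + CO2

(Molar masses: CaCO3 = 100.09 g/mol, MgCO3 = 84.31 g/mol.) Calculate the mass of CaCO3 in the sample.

0.2273 g

n(HCl) = 0.02009 × 0.5084 = 0.01021 mol
Let x = n(CaCO3), y = n(MgCO3).
Titrant: 2x + 2y = 0.01021;  mass: 100.09x + 84.31y = 0.4664
Solving, x = 2.271 × 10^-3 mol, y = 2.836 × 10^-3 mol
mass of CaCO3 = 2.271 × 10^-3 × 100.09 = 0.2273 g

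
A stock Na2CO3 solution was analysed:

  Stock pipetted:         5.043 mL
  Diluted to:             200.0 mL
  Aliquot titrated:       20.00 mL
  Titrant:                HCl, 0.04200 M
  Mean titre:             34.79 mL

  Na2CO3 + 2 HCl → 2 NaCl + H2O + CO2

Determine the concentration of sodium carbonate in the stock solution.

1.449 M

n(HCl) = 0.03479 × 0.04200 = 1.461 × 10^-3 mol
From the 1:2 ratio, n(Na2CO3) in the aliquot = 1/2 × 1.461 × 10^-3 = 7.306 × 10^-4 mol
[Na2CO3]_dilute = 7.306 × 10^-4 / 0.02000 = 0.03653 mol/L
Dilution factor = 200.0 / 5.043 = 39.66
[Na2CO3]_stock = 0.03653 × 39.66 = 1.449 mol/L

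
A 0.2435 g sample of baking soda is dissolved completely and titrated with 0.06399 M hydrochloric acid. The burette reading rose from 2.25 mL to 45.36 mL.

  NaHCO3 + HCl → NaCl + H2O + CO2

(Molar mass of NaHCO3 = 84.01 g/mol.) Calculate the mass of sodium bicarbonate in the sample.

0.2318 g

n(HCl) = 0.04311 L × 0.06399 mol/L = 2.759 × 10^-3 mol
n(NaHCO3) = 2.759 × 10^-3 mol (1:1 ratio)
mass of NaHCO3 = 2.759 × 10^-3 × 84.01 g/mol = 0.2318 g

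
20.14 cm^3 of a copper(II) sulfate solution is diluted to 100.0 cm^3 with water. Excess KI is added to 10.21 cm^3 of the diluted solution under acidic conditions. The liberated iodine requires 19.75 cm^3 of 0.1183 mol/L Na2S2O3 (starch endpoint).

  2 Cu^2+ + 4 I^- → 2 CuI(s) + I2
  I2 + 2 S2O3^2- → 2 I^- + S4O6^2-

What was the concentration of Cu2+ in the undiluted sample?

n(S2O3^2-) = 0.01975 × 0.1183 = 2.336 × 10^-3 mol
n(I2) = n(S2O3^2-)/2 = 1.168 × 10^-3 mol
From the 2:1 ratio, n(Cu2+) in the aliquot = 2/1 × 1.168 × 10^-3 = 2.336 × 10^-3 mol
[Cu2+]_dilute = 2.336 × 10^-3 / 0.01021 = 0.2288 mol/L
[Cu2+]_original = 0.2288 × 100.0/20.14 = 1.136 mol/L

1.136 mol/L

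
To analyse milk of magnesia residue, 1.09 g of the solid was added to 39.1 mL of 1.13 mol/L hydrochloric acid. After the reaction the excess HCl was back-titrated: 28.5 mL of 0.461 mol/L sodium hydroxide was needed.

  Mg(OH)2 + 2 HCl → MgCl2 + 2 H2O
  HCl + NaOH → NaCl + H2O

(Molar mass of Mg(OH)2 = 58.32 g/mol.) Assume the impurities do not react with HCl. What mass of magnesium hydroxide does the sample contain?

n(HCl) added = 0.0391 × 1.13 = 0.0442 mol
n(NaOH) used in back-titration = 0.0285 × 0.461 = 0.0131 mol
n(HCl) left over = 0.0131 mol (1:1 ratio)
n(HCl) consumed by analyte = 0.0442 − 0.0131 = 0.0310 mol
From the 1:2 ratio, n(Mg(OH)2) = 1/2 × 0.0310 = 0.0155 mol
mass of Mg(OH)2 = 0.0155 × 58.32 = 0.905 g

0.905 g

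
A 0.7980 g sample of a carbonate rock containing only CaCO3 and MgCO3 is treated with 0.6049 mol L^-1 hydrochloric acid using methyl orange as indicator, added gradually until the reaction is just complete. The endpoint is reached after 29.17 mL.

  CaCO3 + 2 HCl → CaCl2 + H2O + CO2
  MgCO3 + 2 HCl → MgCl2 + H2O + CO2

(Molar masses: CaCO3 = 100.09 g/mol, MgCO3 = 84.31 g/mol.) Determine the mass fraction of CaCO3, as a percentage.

n(HCl) = 0.02917 × 0.6049 = 0.01764 mol
Let x = n(CaCO3), y = n(MgCO3).
Titrant: 2x + 2y = 0.01764;  mass: 100.09x + 84.31y = 0.7980
Solving, x = 3.433 × 10^-3 mol, y = 5.389 × 10^-3 mol
mass of CaCO3 = 3.433 × 10^-3 × 100.09 = 0.3436 g
% CaCO3 = 0.3436 / 0.7980 × 100 = 43.06 %

43.06 %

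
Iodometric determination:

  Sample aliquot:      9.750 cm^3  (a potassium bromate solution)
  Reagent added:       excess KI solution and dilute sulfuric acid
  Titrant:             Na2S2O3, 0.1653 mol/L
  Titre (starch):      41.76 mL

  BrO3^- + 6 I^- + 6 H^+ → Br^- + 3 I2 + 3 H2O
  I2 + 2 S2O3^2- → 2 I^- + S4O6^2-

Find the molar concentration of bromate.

0.1180 mol/L

n(S2O3^2-) = 0.04176 × 0.1653 = 6.903 × 10^-3 mol
n(I2) = n(S2O3^2-)/2 = 3.451 × 10^-3 mol
From the 1:3 ratio, n(BrO3^-) in the aliquot = 1/3 × 3.451 × 10^-3 = 1.150 × 10^-3 mol
[BrO3^-] = 1.150 × 10^-3 / 0.009750 = 0.1180 mol/L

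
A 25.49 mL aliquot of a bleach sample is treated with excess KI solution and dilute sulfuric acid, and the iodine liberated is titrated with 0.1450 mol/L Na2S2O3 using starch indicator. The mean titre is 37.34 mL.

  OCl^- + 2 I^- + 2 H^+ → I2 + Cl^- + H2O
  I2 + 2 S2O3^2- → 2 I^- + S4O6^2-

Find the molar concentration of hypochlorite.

0.1062 mol/L

n(S2O3^2-) = 0.03734 × 0.1450 = 5.414 × 10^-3 mol
n(I2) = n(S2O3^2-)/2 = 2.707 × 10^-3 mol
n(OCl^-) in the aliquot = 2.707 × 10^-3 mol (1:1 ratio)
[OCl^-] = 2.707 × 10^-3 / 0.02549 = 0.1062 mol/L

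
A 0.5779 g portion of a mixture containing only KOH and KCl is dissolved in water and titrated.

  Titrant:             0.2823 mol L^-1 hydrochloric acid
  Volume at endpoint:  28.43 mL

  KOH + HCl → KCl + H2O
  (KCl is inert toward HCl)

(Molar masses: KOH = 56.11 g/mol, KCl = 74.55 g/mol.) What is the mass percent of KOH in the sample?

77.92 %

n(HCl) = 0.02843 × 0.2823 = 8.026 × 10^-3 mol
Let x = n(KOH), y = n(KCl).
Titrant: 1x = 8.026 × 10^-3;  mass: 56.11x + 74.55y = 0.5779
Solving, x = 8.026 × 10^-3 mol, y = 1.711 × 10^-3 mol
mass of KOH = 8.026 × 10^-3 × 56.11 = 0.4503 g
% KOH = 0.4503 / 0.5779 × 100 = 77.92 %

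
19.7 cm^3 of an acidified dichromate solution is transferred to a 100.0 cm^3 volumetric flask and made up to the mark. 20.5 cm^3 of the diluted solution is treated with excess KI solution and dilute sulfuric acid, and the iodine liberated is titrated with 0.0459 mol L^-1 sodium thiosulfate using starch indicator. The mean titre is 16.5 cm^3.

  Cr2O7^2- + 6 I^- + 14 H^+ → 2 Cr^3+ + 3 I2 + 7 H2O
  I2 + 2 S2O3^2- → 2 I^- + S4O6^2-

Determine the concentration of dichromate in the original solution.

n(S2O3^2-) = 0.0165 × 0.0459 = 7.57 × 10^-4 mol
n(I2) = n(S2O3^2-)/2 = 3.79 × 10^-4 mol
From the 1:3 ratio, n(Cr2O7^2-) in the aliquot = 1/3 × 3.79 × 10^-4 = 1.26 × 10^-4 mol
[Cr2O7^2-]_dilute = 1.26 × 10^-4 / 0.0205 = 0.00616 mol/L
[Cr2O7^2-]_original = 0.00616 × 100.0/19.7 = 0.0313 mol/L

0.0313 mol/L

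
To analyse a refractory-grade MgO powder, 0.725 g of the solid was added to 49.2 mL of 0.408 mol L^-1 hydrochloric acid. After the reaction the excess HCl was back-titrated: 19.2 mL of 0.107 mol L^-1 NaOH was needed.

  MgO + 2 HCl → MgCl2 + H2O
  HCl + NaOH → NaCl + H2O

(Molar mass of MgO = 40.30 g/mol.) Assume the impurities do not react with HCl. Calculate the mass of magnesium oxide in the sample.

n(HCl) added = 0.0492 × 0.408 = 0.0201 mol
n(NaOH) used in back-titration = 0.0192 × 0.107 = 2.05 × 10^-3 mol
n(HCl) left over = 2.05 × 10^-3 mol (1:1 ratio)
n(HCl) consumed by analyte = 0.0201 − 2.05 × 10^-3 = 0.0180 mol
From the 1:2 ratio, n(MgO) = 1/2 × 0.0180 = 9.01 × 10^-3 mol
mass of MgO = 9.01 × 10^-3 × 40.30 = 0.363 g

0.363 g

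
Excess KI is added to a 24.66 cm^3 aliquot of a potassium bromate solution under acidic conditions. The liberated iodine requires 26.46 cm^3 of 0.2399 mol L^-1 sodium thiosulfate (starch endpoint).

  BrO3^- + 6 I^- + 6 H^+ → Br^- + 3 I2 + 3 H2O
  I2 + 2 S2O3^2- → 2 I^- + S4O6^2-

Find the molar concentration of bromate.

0.04290 mol/L

n(S2O3^2-) = 0.02646 × 0.2399 = 6.348 × 10^-3 mol
n(I2) = n(S2O3^2-)/2 = 3.174 × 10^-3 mol
From the 1:3 ratio, n(BrO3^-) in the aliquot = 1/3 × 3.174 × 10^-3 = 1.058 × 10^-3 mol
[BrO3^-] = 1.058 × 10^-3 / 0.02466 = 0.04290 mol/L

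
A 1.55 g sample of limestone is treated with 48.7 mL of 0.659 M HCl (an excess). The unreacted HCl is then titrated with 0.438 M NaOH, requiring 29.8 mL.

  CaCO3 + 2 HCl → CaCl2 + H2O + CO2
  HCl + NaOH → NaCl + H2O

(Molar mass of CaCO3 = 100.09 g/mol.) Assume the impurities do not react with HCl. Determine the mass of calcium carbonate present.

n(HCl) added = 0.0487 × 0.659 = 0.0321 mol
n(NaOH) used in back-titration = 0.0298 × 0.438 = 0.0131 mol
n(HCl) left over = 0.0131 mol (1:1 ratio)
n(HCl) consumed by analyte = 0.0321 − 0.0131 = 0.0190 mol
From the 1:2 ratio, n(CaCO3) = 1/2 × 0.0190 = 9.52 × 10^-3 mol
mass of CaCO3 = 9.52 × 10^-3 × 100.09 = 0.953 g

0.953 g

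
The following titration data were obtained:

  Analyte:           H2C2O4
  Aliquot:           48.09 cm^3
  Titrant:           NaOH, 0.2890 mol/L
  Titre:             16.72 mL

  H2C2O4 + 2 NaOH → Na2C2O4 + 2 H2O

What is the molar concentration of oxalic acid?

0.05024 mol/L

n(NaOH) = 0.01672 L × 0.2890 mol/L = 4.832 × 10^-3 mol
From the 1:2 mole ratio, n(H2C2O4) = 1/2 × 4.832 × 10^-3 = 2.416 × 10^-3 mol
[H2C2O4] = 2.416 × 10^-3 mol / 0.04809 L = 0.05024 mol/L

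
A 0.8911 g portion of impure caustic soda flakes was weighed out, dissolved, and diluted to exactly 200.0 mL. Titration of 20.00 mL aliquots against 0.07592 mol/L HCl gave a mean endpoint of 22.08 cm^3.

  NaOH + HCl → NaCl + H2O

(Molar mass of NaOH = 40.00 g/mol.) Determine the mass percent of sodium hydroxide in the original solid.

75.25 %

n(HCl) per titration = 0.02208 × 0.07592 = 1.676 × 10^-3 mol
n(NaOH) in each aliquot = 1.676 × 10^-3 mol (1:1 ratio)
n(NaOH) in the whole flask = 1.676 × 10^-3 × 200.0/20.00 = 0.01676 mol
mass of NaOH = 0.01676 × 40.00 = 0.6705 g
% NaOH = 0.6705 / 0.8911 × 100 = 75.25 %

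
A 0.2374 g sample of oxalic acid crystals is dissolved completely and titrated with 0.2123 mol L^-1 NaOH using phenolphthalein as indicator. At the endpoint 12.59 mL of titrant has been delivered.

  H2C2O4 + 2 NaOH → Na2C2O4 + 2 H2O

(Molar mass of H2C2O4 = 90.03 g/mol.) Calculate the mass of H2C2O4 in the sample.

0.1203 g

n(NaOH) = 0.01259 L × 0.2123 mol/L = 2.673 × 10^-3 mol
From the 1:2 ratio, n(H2C2O4) = 1/2 × 2.673 × 10^-3 = 1.336 × 10^-3 mol
mass of H2C2O4 = 1.336 × 10^-3 × 90.03 g/mol = 0.1203 g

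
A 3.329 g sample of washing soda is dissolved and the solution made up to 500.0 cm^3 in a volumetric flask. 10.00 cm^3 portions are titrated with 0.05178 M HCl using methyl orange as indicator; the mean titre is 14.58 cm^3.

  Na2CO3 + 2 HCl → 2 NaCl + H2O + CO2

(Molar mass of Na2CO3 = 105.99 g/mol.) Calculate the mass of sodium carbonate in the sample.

2.000 g

n(HCl) per titration = 0.01458 × 0.05178 = 7.550 × 10^-4 mol
From the 1:2 ratio, n(Na2CO3) in each aliquot = 1/2 × 7.550 × 10^-4 = 3.775 × 10^-4 mol
n(Na2CO3) in the whole flask = 3.775 × 10^-4 × 500.0/10.00 = 0.01887 mol
mass of Na2CO3 = 0.01887 × 105.99 = 2.000 g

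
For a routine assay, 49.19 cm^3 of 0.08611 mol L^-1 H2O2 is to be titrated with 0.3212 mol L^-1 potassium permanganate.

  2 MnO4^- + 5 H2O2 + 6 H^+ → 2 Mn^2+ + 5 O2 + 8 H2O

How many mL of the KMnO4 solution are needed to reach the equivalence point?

n(H2O2) = 0.04919 L × 0.08611 mol/L = 4.236 × 10^-3 mol
From the 2:5 stoichiometry, n(KMnO4) = 2/5 × 4.236 × 10^-3 = 1.694 × 10^-3 mol
V(KMnO4) = 1.694 × 10^-3 mol / 0.3212 mol/L = 0.005275 L = 5.275 mL

5.275 mL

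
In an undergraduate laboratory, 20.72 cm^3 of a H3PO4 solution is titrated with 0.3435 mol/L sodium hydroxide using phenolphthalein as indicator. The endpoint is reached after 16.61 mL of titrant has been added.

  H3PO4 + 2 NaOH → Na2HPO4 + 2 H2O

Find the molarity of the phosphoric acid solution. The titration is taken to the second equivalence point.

n(NaOH) = 0.01661 L × 0.3435 mol/L = 5.706 × 10^-3 mol
From the 1:2 mole ratio, n(H3PO4) = 1/2 × 5.706 × 10^-3 = 2.853 × 10^-3 mol
[H3PO4] = 2.853 × 10^-3 mol / 0.02072 L = 0.1377 mol/L

0.1377 mol/L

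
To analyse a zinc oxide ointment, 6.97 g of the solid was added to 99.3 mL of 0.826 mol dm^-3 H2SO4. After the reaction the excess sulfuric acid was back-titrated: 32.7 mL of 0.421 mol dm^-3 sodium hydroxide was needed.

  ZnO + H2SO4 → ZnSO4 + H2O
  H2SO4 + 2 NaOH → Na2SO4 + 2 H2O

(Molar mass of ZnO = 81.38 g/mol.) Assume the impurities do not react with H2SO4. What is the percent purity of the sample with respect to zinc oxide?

n(H2SO4) added = 0.0993 × 0.826 = 0.0820 mol
n(NaOH) used in back-titration = 0.0327 × 0.421 = 0.0138 mol
From the 1:2 ratio, n(H2SO4) left over = 1/2 × 0.0138 = 6.88 × 10^-3 mol
n(H2SO4) consumed by analyte = 0.0820 − 6.88 × 10^-3 = 0.0751 mol
n(ZnO) = 0.0751 mol (1:1 ratio)
mass of ZnO = 0.0751 × 81.38 = 6.11 g
% ZnO = 6.11 / 6.97 × 100 = 87.7 %

87.7 %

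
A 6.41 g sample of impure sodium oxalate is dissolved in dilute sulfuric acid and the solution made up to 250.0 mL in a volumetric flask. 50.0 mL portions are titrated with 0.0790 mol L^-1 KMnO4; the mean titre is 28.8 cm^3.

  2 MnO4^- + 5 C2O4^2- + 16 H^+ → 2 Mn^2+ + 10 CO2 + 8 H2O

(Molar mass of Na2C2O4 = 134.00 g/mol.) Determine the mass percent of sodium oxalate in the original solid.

n(KMnO4) per titration = 0.0288 × 0.0790 = 2.28 × 10^-3 mol
From the 5:2 ratio, n(Na2C2O4) in each aliquot = 5/2 × 2.28 × 10^-3 = 5.69 × 10^-3 mol
n(Na2C2O4) in the whole flask = 5.69 × 10^-3 × 250.0/50.0 = 0.0284 mol
mass of Na2C2O4 = 0.0284 × 134.00 = 3.81 g
% Na2C2O4 = 3.81 / 6.41 × 100 = 59.5 %

59.5 %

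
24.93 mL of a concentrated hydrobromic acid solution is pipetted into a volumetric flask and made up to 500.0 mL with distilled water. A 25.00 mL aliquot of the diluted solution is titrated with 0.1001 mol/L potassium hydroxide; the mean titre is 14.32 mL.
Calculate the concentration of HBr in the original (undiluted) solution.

HBr + KOH → KBr + H2O
n(KOH) = 0.01432 × 0.1001 = 1.433 × 10^-3 mol
n(HBr) in the aliquot = 1.433 × 10^-3 mol (1:1 ratio)
[HBr]_dilute = 1.433 × 10^-3 / 0.02500 = 0.05734 mol/L
Dilution factor = 500.0 / 24.93 = 20.06
[HBr]_stock = 0.05734 × 20.06 = 1.150 mol/L

1.150 mol/L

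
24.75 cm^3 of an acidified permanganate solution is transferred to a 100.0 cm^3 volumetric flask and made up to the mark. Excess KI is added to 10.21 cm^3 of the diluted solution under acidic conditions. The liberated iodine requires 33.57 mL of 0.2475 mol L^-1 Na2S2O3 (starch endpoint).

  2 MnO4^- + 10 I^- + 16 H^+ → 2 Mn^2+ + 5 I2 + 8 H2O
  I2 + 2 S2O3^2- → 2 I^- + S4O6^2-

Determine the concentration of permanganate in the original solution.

0.6576 mol/L

n(S2O3^2-) = 0.03357 × 0.2475 = 8.309 × 10^-3 mol
n(I2) = n(S2O3^2-)/2 = 4.154 × 10^-3 mol
From the 2:5 ratio, n(MnO4^-) in the aliquot = 2/5 × 4.154 × 10^-3 = 1.662 × 10^-3 mol
[MnO4^-]_dilute = 1.662 × 10^-3 / 0.01021 = 0.1628 mol/L
[MnO4^-]_original = 0.1628 × 100.0/24.75 = 0.6576 mol/L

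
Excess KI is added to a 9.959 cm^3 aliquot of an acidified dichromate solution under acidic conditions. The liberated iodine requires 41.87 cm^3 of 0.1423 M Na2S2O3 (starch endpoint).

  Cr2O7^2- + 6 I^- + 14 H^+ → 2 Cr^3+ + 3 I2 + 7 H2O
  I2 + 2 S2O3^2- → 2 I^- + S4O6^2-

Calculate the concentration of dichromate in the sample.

n(S2O3^2-) = 0.04187 × 0.1423 = 5.958 × 10^-3 mol
n(I2) = n(S2O3^2-)/2 = 2.979 × 10^-3 mol
From the 1:3 ratio, n(Cr2O7^2-) in the aliquot = 1/3 × 2.979 × 10^-3 = 9.930 × 10^-4 mol
[Cr2O7^2-] = 9.930 × 10^-4 / 0.009959 = 0.09971 mol/L

0.09971 M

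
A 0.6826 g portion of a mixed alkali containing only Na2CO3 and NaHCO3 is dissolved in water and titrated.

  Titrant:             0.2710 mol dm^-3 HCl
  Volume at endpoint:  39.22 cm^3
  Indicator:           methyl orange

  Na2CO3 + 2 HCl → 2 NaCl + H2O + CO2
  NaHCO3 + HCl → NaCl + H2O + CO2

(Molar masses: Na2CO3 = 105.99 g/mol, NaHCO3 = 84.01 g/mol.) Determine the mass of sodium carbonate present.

n(HCl) = 0.03922 × 0.2710 = 0.01063 mol
Let x = n(Na2CO3), y = n(NaHCO3).
Titrant: 2x + 1y = 0.01063;  mass: 105.99x + 84.01y = 0.6826
Solving, x = 3.390 × 10^-3 mol, y = 3.848 × 10^-3 mol
mass of Na2CO3 = 3.390 × 10^-3 × 105.99 = 0.3594 g

0.3594 g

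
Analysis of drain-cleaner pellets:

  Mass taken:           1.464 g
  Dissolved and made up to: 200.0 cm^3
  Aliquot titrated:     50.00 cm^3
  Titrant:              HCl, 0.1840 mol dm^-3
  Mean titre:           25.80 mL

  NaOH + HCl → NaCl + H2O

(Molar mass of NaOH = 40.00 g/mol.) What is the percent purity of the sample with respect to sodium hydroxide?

51.88 %

n(HCl) per titration = 0.02580 × 0.1840 = 4.747 × 10^-3 mol
n(NaOH) in each aliquot = 4.747 × 10^-3 mol (1:1 ratio)
n(NaOH) in the whole flask = 4.747 × 10^-3 × 200.0/50.00 = 0.01899 mol
mass of NaOH = 0.01899 × 40.00 = 0.7596 g
% NaOH = 0.7596 / 1.464 × 100 = 51.88 %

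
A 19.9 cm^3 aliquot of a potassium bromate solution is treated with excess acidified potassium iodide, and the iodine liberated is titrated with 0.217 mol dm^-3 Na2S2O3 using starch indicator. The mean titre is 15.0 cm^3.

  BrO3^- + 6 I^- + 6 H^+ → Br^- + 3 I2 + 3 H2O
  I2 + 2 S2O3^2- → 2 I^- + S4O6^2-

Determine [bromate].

0.0273 mol/L

n(S2O3^2-) = 0.0150 × 0.217 = 3.25 × 10^-3 mol
n(I2) = n(S2O3^2-)/2 = 1.63 × 10^-3 mol
From the 1:3 ratio, n(BrO3^-) in the aliquot = 1/3 × 1.63 × 10^-3 = 5.42 × 10^-4 mol
[BrO3^-] = 5.42 × 10^-4 / 0.0199 = 0.0273 mol/L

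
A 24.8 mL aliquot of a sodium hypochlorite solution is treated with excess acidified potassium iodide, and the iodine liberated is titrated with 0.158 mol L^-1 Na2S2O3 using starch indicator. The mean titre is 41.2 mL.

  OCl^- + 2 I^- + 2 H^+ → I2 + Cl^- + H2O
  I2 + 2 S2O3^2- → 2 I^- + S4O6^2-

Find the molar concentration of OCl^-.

n(S2O3^2-) = 0.0412 × 0.158 = 6.51 × 10^-3 mol
n(I2) = n(S2O3^2-)/2 = 3.25 × 10^-3 mol
n(OCl^-) in the aliquot = 3.25 × 10^-3 mol (1:1 ratio)
[OCl^-] = 3.25 × 10^-3 / 0.0248 = 0.131 mol/L

0.131 mol/L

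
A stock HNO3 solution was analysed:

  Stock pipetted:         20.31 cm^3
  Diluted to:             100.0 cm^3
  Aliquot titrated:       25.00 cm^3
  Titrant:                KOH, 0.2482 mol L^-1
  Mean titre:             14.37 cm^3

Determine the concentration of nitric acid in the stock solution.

0.7024 mol/L

HNO3 + KOH → KNO3 + H2O
n(KOH) = 0.01437 × 0.2482 = 3.567 × 10^-3 mol
n(HNO3) in the aliquot = 3.567 × 10^-3 mol (1:1 ratio)
[HNO3]_dilute = 3.567 × 10^-3 / 0.02500 = 0.1427 mol/L
Dilution factor = 100.0 / 20.31 = 4.924
[HNO3]_stock = 0.1427 × 4.924 = 0.7024 mol/L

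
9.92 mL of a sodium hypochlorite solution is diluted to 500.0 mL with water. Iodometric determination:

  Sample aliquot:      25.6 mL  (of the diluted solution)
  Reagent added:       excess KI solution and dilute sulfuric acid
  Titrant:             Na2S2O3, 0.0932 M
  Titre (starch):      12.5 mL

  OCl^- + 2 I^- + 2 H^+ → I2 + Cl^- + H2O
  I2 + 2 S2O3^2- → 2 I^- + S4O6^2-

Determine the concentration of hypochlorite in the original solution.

n(S2O3^2-) = 0.0125 × 0.0932 = 1.17 × 10^-3 mol
n(I2) = n(S2O3^2-)/2 = 5.83 × 10^-4 mol
n(OCl^-) in the aliquot = 5.83 × 10^-4 mol (1:1 ratio)
[OCl^-]_dilute = 5.83 × 10^-4 / 0.0256 = 0.0228 mol/L
[OCl^-]_original = 0.0228 × 500.0/9.92 = 1.15 mol/L

1.15 M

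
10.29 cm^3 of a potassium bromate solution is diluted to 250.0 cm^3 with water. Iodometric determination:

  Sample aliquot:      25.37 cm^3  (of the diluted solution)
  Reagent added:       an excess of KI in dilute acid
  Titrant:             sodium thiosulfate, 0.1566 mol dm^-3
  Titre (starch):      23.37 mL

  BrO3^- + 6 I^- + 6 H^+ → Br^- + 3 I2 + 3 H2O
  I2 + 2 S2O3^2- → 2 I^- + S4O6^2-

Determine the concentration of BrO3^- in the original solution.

0.5841 mol/L

n(S2O3^2-) = 0.02337 × 0.1566 = 3.660 × 10^-3 mol
n(I2) = n(S2O3^2-)/2 = 1.830 × 10^-3 mol
From the 1:3 ratio, n(BrO3^-) in the aliquot = 1/3 × 1.830 × 10^-3 = 6.100 × 10^-4 mol
[BrO3^-]_dilute = 6.100 × 10^-4 / 0.02537 = 0.02404 mol/L
[BrO3^-]_original = 0.02404 × 250.0/10.29 = 0.5841 mol/L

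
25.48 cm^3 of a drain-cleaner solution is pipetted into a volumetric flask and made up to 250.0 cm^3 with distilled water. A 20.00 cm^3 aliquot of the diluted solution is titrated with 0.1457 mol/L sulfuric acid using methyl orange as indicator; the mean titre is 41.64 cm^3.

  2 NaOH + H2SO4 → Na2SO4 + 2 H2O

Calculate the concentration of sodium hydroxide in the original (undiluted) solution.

n(H2SO4) = 0.04164 × 0.1457 = 6.067 × 10^-3 mol
From the 2:1 ratio, n(NaOH) in the aliquot = 2/1 × 6.067 × 10^-3 = 0.01213 mol
[NaOH]_dilute = 0.01213 / 0.02000 = 0.6067 mol/L
Dilution factor = 250.0 / 25.48 = 9.812
[NaOH]_stock = 0.6067 × 9.812 = 5.953 mol/L

5.953 mol/L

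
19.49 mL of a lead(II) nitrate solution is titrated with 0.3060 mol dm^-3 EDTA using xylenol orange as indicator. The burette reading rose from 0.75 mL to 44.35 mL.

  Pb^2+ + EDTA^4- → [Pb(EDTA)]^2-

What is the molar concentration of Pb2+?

0.6845 mol/L

n(EDTA) = 0.04360 L × 0.3060 mol/L = 0.01334 mol
n(Pb2+) = 0.01334 mol (1:1 mole ratio)
[Pb2+] = 0.01334 mol / 0.01949 L = 0.6845 mol/L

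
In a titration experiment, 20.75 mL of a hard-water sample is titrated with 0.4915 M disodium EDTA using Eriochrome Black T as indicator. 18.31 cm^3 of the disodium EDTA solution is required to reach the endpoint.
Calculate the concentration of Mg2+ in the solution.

0.4337 M

Mg^2+ + EDTA^4- → [Mg(EDTA)]^2-
n(EDTA) = 0.01831 L × 0.4915 mol/L = 8.999 × 10^-3 mol
n(Mg2+) = 8.999 × 10^-3 mol (1:1 mole ratio)
[Mg2+] = 8.999 × 10^-3 mol / 0.02075 L = 0.4337 mol/L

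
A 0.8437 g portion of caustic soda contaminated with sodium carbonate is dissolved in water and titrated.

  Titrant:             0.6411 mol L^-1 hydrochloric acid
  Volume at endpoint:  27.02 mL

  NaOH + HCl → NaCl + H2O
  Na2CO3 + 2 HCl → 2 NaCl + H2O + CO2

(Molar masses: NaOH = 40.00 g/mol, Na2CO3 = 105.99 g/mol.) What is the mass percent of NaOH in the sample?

n(HCl) = 0.02702 × 0.6411 = 0.01732 mol
Let x = n(NaOH), y = n(Na2CO3).
Titrant: 1x + 2y = 0.01732;  mass: 40.00x + 105.99y = 0.8437
Solving, x = 5.718 × 10^-3 mol, y = 5.802 × 10^-3 mol
mass of NaOH = 5.718 × 10^-3 × 40.00 = 0.2287 g
% NaOH = 0.2287 / 0.8437 × 100 = 27.11 %

27.11 %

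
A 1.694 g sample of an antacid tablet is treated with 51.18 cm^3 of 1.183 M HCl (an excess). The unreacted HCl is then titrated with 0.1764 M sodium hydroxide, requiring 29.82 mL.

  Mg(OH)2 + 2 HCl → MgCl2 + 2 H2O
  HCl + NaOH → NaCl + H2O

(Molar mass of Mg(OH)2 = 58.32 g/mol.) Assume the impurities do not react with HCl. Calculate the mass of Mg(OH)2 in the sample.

n(HCl) added = 0.05118 × 1.183 = 0.06055 mol
n(NaOH) used in back-titration = 0.02982 × 0.1764 = 5.260 × 10^-3 mol
n(HCl) left over = 5.260 × 10^-3 mol (1:1 ratio)
n(HCl) consumed by analyte = 0.06055 − 5.260 × 10^-3 = 0.05529 mol
From the 1:2 ratio, n(Mg(OH)2) = 1/2 × 0.05529 = 0.02764 mol
mass of Mg(OH)2 = 0.02764 × 58.32 = 1.612 g

1.612 g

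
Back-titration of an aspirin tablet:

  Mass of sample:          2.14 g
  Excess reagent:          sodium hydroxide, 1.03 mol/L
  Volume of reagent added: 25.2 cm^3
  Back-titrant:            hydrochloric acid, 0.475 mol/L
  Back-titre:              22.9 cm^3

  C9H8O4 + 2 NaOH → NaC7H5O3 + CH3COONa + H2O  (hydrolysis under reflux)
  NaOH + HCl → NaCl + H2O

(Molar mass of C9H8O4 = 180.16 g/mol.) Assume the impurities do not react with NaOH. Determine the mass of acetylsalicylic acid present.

n(NaOH) added = 0.0252 × 1.03 = 0.0260 mol
n(HCl) used in back-titration = 0.0229 × 0.475 = 0.0109 mol
n(NaOH) left over = 0.0109 mol (1:1 ratio)
n(NaOH) consumed by analyte = 0.0260 − 0.0109 = 0.0151 mol
From the 1:2 ratio, n(C9H8O4) = 1/2 × 0.0151 = 7.54 × 10^-3 mol
mass of C9H8O4 = 7.54 × 10^-3 × 180.16 = 1.36 g

1.36 g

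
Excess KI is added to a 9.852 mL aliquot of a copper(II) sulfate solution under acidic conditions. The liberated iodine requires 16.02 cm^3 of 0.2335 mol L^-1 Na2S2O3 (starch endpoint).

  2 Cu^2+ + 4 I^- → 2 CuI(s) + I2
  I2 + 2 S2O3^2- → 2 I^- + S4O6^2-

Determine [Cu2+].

n(S2O3^2-) = 0.01602 × 0.2335 = 3.741 × 10^-3 mol
n(I2) = n(S2O3^2-)/2 = 1.870 × 10^-3 mol
From the 2:1 ratio, n(Cu2+) in the aliquot = 2/1 × 1.870 × 10^-3 = 3.741 × 10^-3 mol
[Cu2+] = 3.741 × 10^-3 / 0.009852 = 0.3797 mol/L

0.3797 mol/L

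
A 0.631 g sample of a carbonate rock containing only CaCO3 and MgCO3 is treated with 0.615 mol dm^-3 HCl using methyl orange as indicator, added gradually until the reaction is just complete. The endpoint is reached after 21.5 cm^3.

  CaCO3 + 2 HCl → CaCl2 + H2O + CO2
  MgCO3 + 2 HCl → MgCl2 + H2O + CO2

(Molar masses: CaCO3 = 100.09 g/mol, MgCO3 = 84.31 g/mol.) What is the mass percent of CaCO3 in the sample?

74.0 %

n(HCl) = 0.0215 × 0.615 = 0.0132 mol
Let x = n(CaCO3), y = n(MgCO3).
Titrant: 2x + 2y = 0.0132;  mass: 100.09x + 84.31y = 0.631
Solving, x = 4.66 × 10^-3 mol, y = 1.95 × 10^-3 mol
mass of CaCO3 = 4.66 × 10^-3 × 100.09 = 0.467 g
% CaCO3 = 0.467 / 0.631 × 100 = 74.0 %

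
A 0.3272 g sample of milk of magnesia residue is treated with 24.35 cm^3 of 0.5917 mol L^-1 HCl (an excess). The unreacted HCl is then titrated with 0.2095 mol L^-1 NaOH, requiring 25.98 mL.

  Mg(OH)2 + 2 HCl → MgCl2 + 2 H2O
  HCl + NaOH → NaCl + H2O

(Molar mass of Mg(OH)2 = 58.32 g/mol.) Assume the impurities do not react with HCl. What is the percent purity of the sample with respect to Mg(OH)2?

79.90 %

n(HCl) added = 0.02435 × 0.5917 = 0.01441 mol
n(NaOH) used in back-titration = 0.02598 × 0.2095 = 5.443 × 10^-3 mol
n(HCl) left over = 5.443 × 10^-3 mol (1:1 ratio)
n(HCl) consumed by analyte = 0.01441 − 5.443 × 10^-3 = 8.965 × 10^-3 mol
From the 1:2 ratio, n(Mg(OH)2) = 1/2 × 8.965 × 10^-3 = 4.483 × 10^-3 mol
mass of Mg(OH)2 = 4.483 × 10^-3 × 58.32 = 0.2614 g
% Mg(OH)2 = 0.2614 / 0.3272 × 100 = 79.90 %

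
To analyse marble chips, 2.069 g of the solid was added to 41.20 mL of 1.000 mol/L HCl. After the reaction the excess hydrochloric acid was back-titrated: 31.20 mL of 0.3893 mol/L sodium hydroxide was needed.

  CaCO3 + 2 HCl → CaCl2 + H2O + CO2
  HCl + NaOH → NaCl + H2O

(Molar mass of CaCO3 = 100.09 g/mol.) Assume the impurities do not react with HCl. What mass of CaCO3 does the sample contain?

1.454 g

n(HCl) added = 0.04120 × 1.000 = 0.04120 mol
n(NaOH) used in back-titration = 0.03120 × 0.3893 = 0.01215 mol
n(HCl) left over = 0.01215 mol (1:1 ratio)
n(HCl) consumed by analyte = 0.04120 − 0.01215 = 0.02905 mol
From the 1:2 ratio, n(CaCO3) = 1/2 × 0.02905 = 0.01453 mol
mass of CaCO3 = 0.01453 × 100.09 = 1.454 g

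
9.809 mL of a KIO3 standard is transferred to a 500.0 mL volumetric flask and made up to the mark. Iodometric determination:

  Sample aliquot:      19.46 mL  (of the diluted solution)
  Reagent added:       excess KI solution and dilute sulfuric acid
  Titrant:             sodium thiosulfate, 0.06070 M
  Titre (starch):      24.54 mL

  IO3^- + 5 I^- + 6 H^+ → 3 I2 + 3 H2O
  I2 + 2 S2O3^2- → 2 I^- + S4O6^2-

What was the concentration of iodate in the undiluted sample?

0.6503 M

n(S2O3^2-) = 0.02454 × 0.06070 = 1.490 × 10^-3 mol
n(I2) = n(S2O3^2-)/2 = 7.448 × 10^-4 mol
From the 1:3 ratio, n(IO3^-) in the aliquot = 1/3 × 7.448 × 10^-4 = 2.483 × 10^-4 mol
[IO3^-]_dilute = 2.483 × 10^-4 / 0.01946 = 0.01276 mol/L
[IO3^-]_original = 0.01276 × 500.0/9.809 = 0.6503 mol/L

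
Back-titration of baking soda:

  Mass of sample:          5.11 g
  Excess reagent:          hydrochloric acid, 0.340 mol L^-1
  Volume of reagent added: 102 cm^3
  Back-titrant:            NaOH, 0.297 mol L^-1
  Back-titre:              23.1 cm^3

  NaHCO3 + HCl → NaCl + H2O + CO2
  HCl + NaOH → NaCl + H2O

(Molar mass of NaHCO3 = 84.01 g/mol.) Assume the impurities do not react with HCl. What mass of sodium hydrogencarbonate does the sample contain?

2.34 g

n(HCl) added = 0.102 × 0.340 = 0.0347 mol
n(NaOH) used in back-titration = 0.0231 × 0.297 = 6.86 × 10^-3 mol
n(HCl) left over = 6.86 × 10^-3 mol (1:1 ratio)
n(HCl) consumed by analyte = 0.0347 − 6.86 × 10^-3 = 0.0278 mol
n(NaHCO3) = 0.0278 mol (1:1 ratio)
mass of NaHCO3 = 0.0278 × 84.01 = 2.34 g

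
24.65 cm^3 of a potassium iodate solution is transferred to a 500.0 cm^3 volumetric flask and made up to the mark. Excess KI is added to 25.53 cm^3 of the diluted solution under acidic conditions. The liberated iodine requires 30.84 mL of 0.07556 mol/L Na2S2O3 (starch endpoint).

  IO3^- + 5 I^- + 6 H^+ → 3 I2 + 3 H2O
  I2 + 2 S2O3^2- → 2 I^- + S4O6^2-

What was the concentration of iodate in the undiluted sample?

n(S2O3^2-) = 0.03084 × 0.07556 = 2.330 × 10^-3 mol
n(I2) = n(S2O3^2-)/2 = 1.165 × 10^-3 mol
From the 1:3 ratio, n(IO3^-) in the aliquot = 1/3 × 1.165 × 10^-3 = 3.884 × 10^-4 mol
[IO3^-]_dilute = 3.884 × 10^-4 / 0.02553 = 0.01521 mol/L
[IO3^-]_original = 0.01521 × 500.0/24.65 = 0.3086 mol/L

0.3086 mol/L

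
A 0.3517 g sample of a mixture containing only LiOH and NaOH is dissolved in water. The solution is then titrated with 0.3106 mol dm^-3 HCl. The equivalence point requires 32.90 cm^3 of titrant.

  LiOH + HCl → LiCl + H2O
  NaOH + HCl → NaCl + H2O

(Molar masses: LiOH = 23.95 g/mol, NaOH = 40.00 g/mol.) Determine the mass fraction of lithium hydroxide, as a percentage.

n(HCl) = 0.03290 × 0.3106 = 0.01022 mol
Let x = n(LiOH), y = n(NaOH).
Titrant: 1x + 1y = 0.01022;  mass: 23.95x + 40.00y = 0.3517
Solving, x = 3.554 × 10^-3 mol, y = 6.664 × 10^-3 mol
mass of LiOH = 3.554 × 10^-3 × 23.95 = 0.08513 g
% LiOH = 0.08513 / 0.3517 × 100 = 24.21 %

24.21 %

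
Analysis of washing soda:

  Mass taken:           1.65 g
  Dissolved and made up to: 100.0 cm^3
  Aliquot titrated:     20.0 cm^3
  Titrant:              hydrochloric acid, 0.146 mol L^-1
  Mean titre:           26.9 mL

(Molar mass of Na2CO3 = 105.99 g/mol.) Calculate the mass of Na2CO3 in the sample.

1.04 g

Na2CO3 + 2 HCl → 2 NaCl + H2O + CO2
n(HCl) per titration = 0.0269 × 0.146 = 3.93 × 10^-3 mol
From the 1:2 ratio, n(Na2CO3) in each aliquot = 1/2 × 3.93 × 10^-3 = 1.96 × 10^-3 mol
n(Na2CO3) in the whole flask = 1.96 × 10^-3 × 100.0/20.0 = 9.82 × 10^-3 mol
mass of Na2CO3 = 9.82 × 10^-3 × 105.99 = 1.04 g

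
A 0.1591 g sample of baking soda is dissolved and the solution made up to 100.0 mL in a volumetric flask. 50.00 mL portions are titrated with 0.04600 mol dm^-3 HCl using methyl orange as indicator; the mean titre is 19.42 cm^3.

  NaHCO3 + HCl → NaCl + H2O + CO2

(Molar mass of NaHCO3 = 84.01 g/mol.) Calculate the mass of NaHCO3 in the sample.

0.1501 g

n(HCl) per titration = 0.01942 × 0.04600 = 8.933 × 10^-4 mol
n(NaHCO3) in each aliquot = 8.933 × 10^-4 mol (1:1 ratio)
n(NaHCO3) in the whole flask = 8.933 × 10^-4 × 100.0/50.00 = 1.787 × 10^-3 mol
mass of NaHCO3 = 1.787 × 10^-3 × 84.01 = 0.1501 g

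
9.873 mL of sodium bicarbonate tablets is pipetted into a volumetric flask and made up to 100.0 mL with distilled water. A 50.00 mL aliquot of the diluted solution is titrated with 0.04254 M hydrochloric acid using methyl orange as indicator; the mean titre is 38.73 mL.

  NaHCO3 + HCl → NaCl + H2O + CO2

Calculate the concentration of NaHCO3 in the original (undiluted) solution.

0.3338 M

n(HCl) = 0.03873 × 0.04254 = 1.648 × 10^-3 mol
n(NaHCO3) in the aliquot = 1.648 × 10^-3 mol (1:1 ratio)
[NaHCO3]_dilute = 1.648 × 10^-3 / 0.05000 = 0.03295 mol/L
Dilution factor = 100.0 / 9.873 = 10.13
[NaHCO3]_stock = 0.03295 × 10.13 = 0.3338 mol/L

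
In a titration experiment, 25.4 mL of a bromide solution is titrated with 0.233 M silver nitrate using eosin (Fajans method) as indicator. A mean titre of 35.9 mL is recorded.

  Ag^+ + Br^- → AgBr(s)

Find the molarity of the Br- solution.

0.329 M

n(AgNO3) = 0.0359 L × 0.233 mol/L = 8.36 × 10^-3 mol
n(Br-) = 8.36 × 10^-3 mol (1:1 mole ratio)
[Br-] = 8.36 × 10^-3 mol / 0.0254 L = 0.329 mol/L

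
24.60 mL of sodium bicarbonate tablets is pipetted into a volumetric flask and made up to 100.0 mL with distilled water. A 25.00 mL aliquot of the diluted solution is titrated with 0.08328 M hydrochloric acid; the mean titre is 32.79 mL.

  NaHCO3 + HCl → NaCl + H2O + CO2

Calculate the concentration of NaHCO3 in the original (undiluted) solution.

n(HCl) = 0.03279 × 0.08328 = 2.731 × 10^-3 mol
n(NaHCO3) in the aliquot = 2.731 × 10^-3 mol (1:1 ratio)
[NaHCO3]_dilute = 2.731 × 10^-3 / 0.02500 = 0.1092 mol/L
Dilution factor = 100.0 / 24.60 = 4.065
[NaHCO3]_stock = 0.1092 × 4.065 = 0.4440 mol/L

0.4440 M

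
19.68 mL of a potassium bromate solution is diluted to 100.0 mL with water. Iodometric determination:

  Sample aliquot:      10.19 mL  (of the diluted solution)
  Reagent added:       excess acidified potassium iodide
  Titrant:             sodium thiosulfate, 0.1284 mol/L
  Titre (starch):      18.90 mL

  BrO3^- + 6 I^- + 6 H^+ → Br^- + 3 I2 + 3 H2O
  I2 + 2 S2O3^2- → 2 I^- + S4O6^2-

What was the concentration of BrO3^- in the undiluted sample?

n(S2O3^2-) = 0.01890 × 0.1284 = 2.427 × 10^-3 mol
n(I2) = n(S2O3^2-)/2 = 1.213 × 10^-3 mol
From the 1:3 ratio, n(BrO3^-) in the aliquot = 1/3 × 1.213 × 10^-3 = 4.045 × 10^-4 mol
[BrO3^-]_dilute = 4.045 × 10^-4 / 0.01019 = 0.03969 mol/L
[BrO3^-]_original = 0.03969 × 100.0/19.68 = 0.2017 mol/L

0.2017 mol/L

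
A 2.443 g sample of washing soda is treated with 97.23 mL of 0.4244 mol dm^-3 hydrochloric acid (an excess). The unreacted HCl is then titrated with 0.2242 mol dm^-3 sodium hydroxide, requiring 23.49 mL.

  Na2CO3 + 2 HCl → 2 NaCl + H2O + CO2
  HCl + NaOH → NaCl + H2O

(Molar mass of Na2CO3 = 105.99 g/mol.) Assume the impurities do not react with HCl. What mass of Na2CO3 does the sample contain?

n(HCl) added = 0.09723 × 0.4244 = 0.04126 mol
n(NaOH) used in back-titration = 0.02349 × 0.2242 = 5.266 × 10^-3 mol
n(HCl) left over = 5.266 × 10^-3 mol (1:1 ratio)
n(HCl) consumed by analyte = 0.04126 − 5.266 × 10^-3 = 0.03600 mol
From the 1:2 ratio, n(Na2CO3) = 1/2 × 0.03600 = 0.01800 mol
mass of Na2CO3 = 0.01800 × 105.99 = 1.908 g

1.908 g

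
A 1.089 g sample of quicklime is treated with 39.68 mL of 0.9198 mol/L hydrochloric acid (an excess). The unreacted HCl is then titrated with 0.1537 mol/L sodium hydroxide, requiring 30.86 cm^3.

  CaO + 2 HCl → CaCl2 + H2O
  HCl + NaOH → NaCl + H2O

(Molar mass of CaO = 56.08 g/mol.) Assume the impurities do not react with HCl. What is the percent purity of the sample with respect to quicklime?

n(HCl) added = 0.03968 × 0.9198 = 0.03650 mol
n(NaOH) used in back-titration = 0.03086 × 0.1537 = 4.743 × 10^-3 mol
n(HCl) left over = 4.743 × 10^-3 mol (1:1 ratio)
n(HCl) consumed by analyte = 0.03650 − 4.743 × 10^-3 = 0.03175 mol
From the 1:2 ratio, n(CaO) = 1/2 × 0.03175 = 0.01588 mol
mass of CaO = 0.01588 × 56.08 = 0.8904 g
% CaO = 0.8904 / 1.089 × 100 = 81.76 %

81.76 %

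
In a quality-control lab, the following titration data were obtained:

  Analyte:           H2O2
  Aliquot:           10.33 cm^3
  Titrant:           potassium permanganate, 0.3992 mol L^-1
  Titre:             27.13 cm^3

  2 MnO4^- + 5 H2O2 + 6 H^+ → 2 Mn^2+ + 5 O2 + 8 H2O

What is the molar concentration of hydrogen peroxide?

2.621 mol/L

n(KMnO4) = 0.02713 L × 0.3992 mol/L = 0.01083 mol
From the 5:2 mole ratio, n(H2O2) = 5/2 × 0.01083 = 0.02708 mol
[H2O2] = 0.02708 mol / 0.01033 L = 2.621 mol/L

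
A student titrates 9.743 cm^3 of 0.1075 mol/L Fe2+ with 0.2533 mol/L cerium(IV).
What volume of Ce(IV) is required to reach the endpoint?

Ce^4+ + Fe^2+ → Ce^3+ + Fe^3+
n(Fe2+) = 0.009743 L × 0.1075 mol/L = 1.047 × 10^-3 mol
n(Ce4+) = 1.047 × 10^-3 mol (1:1 stoichiometry)
V(Ce4+) = 1.047 × 10^-3 mol / 0.2533 mol/L = 0.004135 L = 4.135 mL

4.135 mL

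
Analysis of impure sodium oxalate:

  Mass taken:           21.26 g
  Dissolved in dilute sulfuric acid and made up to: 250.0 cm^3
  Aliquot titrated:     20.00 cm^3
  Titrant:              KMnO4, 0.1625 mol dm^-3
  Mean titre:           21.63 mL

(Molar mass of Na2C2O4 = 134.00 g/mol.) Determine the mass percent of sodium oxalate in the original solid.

2 MnO4^- + 5 C2O4^2- + 16 H^+ → 2 Mn^2+ + 10 CO2 + 8 H2O
n(KMnO4) per titration = 0.02163 × 0.1625 = 3.515 × 10^-3 mol
From the 5:2 ratio, n(Na2C2O4) in each aliquot = 5/2 × 3.515 × 10^-3 = 8.787 × 10^-3 mol
n(Na2C2O4) in the whole flask = 8.787 × 10^-3 × 250.0/20.00 = 0.1098 mol
mass of Na2C2O4 = 0.1098 × 134.00 = 14.72 g
% Na2C2O4 = 14.72 / 21.26 × 100 = 69.23 %

69.23 %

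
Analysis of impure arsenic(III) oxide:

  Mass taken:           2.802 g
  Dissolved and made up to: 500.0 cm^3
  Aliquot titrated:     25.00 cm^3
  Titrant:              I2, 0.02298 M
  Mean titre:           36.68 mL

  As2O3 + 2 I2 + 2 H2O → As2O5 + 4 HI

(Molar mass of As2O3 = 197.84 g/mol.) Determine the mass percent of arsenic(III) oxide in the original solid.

n(I2) per titration = 0.03668 × 0.02298 = 8.429 × 10^-4 mol
From the 1:2 ratio, n(As2O3) in each aliquot = 1/2 × 8.429 × 10^-4 = 4.215 × 10^-4 mol
n(As2O3) in the whole flask = 4.215 × 10^-4 × 500.0/25.00 = 8.429 × 10^-3 mol
mass of As2O3 = 8.429 × 10^-3 × 197.84 = 1.668 g
% As2O3 = 1.668 / 2.802 × 100 = 59.51 %

59.51 %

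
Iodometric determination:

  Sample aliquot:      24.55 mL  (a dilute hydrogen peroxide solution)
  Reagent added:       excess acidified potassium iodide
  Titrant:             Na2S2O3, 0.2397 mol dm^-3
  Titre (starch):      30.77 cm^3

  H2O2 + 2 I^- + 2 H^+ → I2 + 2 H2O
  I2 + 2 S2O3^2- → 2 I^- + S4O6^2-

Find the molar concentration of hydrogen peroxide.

n(S2O3^2-) = 0.03077 × 0.2397 = 7.376 × 10^-3 mol
n(I2) = n(S2O3^2-)/2 = 3.688 × 10^-3 mol
n(H2O2) in the aliquot = 3.688 × 10^-3 mol (1:1 ratio)
[H2O2] = 3.688 × 10^-3 / 0.02455 = 0.1502 mol/L

0.1502 mol/L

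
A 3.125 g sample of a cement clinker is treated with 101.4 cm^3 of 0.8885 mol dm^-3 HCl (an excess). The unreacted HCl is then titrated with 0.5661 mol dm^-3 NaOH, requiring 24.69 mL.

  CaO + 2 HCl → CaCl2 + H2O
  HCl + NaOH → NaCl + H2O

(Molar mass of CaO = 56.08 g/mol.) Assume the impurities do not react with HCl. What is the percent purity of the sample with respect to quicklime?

n(HCl) added = 0.1014 × 0.8885 = 0.09009 mol
n(NaOH) used in back-titration = 0.02469 × 0.5661 = 0.01398 mol
n(HCl) left over = 0.01398 mol (1:1 ratio)
n(HCl) consumed by analyte = 0.09009 − 0.01398 = 0.07612 mol
From the 1:2 ratio, n(CaO) = 1/2 × 0.07612 = 0.03806 mol
mass of CaO = 0.03806 × 56.08 = 2.134 g
% CaO = 2.134 / 3.125 × 100 = 68.30 %

68.30 %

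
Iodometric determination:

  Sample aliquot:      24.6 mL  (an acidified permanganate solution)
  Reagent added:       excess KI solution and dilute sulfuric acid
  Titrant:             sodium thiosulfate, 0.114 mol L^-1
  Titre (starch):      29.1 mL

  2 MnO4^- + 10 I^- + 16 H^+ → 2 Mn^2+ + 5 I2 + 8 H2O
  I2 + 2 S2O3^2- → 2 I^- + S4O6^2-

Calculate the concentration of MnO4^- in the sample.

0.0270 mol/L

n(S2O3^2-) = 0.0291 × 0.114 = 3.32 × 10^-3 mol
n(I2) = n(S2O3^2-)/2 = 1.66 × 10^-3 mol
From the 2:5 ratio, n(MnO4^-) in the aliquot = 2/5 × 1.66 × 10^-3 = 6.63 × 10^-4 mol
[MnO4^-] = 6.63 × 10^-4 / 0.0246 = 0.0270 mol/L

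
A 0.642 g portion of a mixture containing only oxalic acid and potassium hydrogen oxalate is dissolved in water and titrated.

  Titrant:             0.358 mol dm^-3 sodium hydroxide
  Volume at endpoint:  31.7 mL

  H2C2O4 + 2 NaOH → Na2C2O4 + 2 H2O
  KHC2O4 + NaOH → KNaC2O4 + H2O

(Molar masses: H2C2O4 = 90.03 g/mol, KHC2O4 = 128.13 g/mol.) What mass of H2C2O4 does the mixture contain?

n(NaOH) = 0.0317 × 0.358 = 0.0113 mol
Let x = n(H2C2O4), y = n(KHC2O4).
Titrant: 2x + 1y = 0.0113;  mass: 90.03x + 128.13y = 0.642
Solving, x = 4.89 × 10^-3 mol, y = 1.58 × 10^-3 mol
mass of H2C2O4 = 4.89 × 10^-3 × 90.03 = 0.440 g

0.440 g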